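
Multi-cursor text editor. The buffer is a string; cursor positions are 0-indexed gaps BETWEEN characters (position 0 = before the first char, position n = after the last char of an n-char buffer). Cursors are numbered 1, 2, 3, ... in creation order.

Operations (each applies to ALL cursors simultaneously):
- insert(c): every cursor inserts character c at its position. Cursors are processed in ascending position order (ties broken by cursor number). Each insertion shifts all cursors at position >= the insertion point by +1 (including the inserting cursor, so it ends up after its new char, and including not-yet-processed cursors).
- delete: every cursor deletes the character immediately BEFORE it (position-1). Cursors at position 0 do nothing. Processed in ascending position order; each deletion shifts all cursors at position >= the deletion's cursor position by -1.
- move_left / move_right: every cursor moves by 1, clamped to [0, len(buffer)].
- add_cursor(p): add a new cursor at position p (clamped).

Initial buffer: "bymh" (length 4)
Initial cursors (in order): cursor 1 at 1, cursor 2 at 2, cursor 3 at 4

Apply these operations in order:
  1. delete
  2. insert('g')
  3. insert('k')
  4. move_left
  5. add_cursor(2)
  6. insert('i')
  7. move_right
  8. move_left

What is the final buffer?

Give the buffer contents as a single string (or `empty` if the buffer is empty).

Answer: ggikiikmgik

Derivation:
After op 1 (delete): buffer="m" (len 1), cursors c1@0 c2@0 c3@1, authorship .
After op 2 (insert('g')): buffer="ggmg" (len 4), cursors c1@2 c2@2 c3@4, authorship 12.3
After op 3 (insert('k')): buffer="ggkkmgk" (len 7), cursors c1@4 c2@4 c3@7, authorship 1212.33
After op 4 (move_left): buffer="ggkkmgk" (len 7), cursors c1@3 c2@3 c3@6, authorship 1212.33
After op 5 (add_cursor(2)): buffer="ggkkmgk" (len 7), cursors c4@2 c1@3 c2@3 c3@6, authorship 1212.33
After op 6 (insert('i')): buffer="ggikiikmgik" (len 11), cursors c4@3 c1@6 c2@6 c3@10, authorship 1241122.333
After op 7 (move_right): buffer="ggikiikmgik" (len 11), cursors c4@4 c1@7 c2@7 c3@11, authorship 1241122.333
After op 8 (move_left): buffer="ggikiikmgik" (len 11), cursors c4@3 c1@6 c2@6 c3@10, authorship 1241122.333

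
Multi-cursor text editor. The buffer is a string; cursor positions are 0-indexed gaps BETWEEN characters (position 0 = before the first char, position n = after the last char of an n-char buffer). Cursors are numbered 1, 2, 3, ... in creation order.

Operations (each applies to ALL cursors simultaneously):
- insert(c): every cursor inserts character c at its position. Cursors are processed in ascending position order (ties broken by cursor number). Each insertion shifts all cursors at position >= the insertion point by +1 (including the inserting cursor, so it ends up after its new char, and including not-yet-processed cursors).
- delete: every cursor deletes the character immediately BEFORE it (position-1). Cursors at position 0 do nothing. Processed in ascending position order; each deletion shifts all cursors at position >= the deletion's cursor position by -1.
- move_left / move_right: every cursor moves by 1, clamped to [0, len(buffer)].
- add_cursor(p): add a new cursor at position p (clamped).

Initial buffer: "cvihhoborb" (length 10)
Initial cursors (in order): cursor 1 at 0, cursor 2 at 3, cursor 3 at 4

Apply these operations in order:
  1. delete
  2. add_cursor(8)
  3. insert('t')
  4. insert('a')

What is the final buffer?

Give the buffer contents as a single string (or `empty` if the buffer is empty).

After op 1 (delete): buffer="cvhoborb" (len 8), cursors c1@0 c2@2 c3@2, authorship ........
After op 2 (add_cursor(8)): buffer="cvhoborb" (len 8), cursors c1@0 c2@2 c3@2 c4@8, authorship ........
After op 3 (insert('t')): buffer="tcvtthoborbt" (len 12), cursors c1@1 c2@5 c3@5 c4@12, authorship 1..23......4
After op 4 (insert('a')): buffer="tacvttaahoborbta" (len 16), cursors c1@2 c2@8 c3@8 c4@16, authorship 11..2323......44

Answer: tacvttaahoborbta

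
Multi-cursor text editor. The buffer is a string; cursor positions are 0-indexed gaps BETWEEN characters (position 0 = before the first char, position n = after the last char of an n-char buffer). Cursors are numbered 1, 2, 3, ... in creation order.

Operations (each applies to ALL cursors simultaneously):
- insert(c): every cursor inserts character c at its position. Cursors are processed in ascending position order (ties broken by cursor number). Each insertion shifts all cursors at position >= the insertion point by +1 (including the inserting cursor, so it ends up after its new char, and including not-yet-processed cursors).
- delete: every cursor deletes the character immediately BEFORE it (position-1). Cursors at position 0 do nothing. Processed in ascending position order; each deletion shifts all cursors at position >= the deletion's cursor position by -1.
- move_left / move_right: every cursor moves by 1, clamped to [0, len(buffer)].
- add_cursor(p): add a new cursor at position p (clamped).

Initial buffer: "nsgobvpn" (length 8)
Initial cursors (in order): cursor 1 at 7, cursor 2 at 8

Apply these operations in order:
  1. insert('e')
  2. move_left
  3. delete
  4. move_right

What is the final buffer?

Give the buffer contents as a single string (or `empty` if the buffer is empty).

After op 1 (insert('e')): buffer="nsgobvpene" (len 10), cursors c1@8 c2@10, authorship .......1.2
After op 2 (move_left): buffer="nsgobvpene" (len 10), cursors c1@7 c2@9, authorship .......1.2
After op 3 (delete): buffer="nsgobvee" (len 8), cursors c1@6 c2@7, authorship ......12
After op 4 (move_right): buffer="nsgobvee" (len 8), cursors c1@7 c2@8, authorship ......12

Answer: nsgobvee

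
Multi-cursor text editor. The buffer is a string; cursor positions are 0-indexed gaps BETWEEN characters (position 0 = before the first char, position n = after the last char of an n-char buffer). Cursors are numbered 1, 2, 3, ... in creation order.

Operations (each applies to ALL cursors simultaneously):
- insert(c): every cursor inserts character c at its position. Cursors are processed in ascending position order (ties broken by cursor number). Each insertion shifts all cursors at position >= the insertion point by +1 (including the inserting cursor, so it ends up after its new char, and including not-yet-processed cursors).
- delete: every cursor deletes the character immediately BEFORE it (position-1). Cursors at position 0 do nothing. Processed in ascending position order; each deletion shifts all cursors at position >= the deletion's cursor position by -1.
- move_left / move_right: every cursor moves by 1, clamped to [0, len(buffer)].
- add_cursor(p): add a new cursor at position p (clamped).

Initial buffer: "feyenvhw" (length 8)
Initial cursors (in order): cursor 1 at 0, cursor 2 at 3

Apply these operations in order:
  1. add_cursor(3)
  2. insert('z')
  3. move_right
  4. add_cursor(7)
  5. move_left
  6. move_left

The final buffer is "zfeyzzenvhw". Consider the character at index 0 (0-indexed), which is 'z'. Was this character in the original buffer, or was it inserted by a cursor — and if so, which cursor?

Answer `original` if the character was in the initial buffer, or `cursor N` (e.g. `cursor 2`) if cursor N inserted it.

Answer: cursor 1

Derivation:
After op 1 (add_cursor(3)): buffer="feyenvhw" (len 8), cursors c1@0 c2@3 c3@3, authorship ........
After op 2 (insert('z')): buffer="zfeyzzenvhw" (len 11), cursors c1@1 c2@6 c3@6, authorship 1...23.....
After op 3 (move_right): buffer="zfeyzzenvhw" (len 11), cursors c1@2 c2@7 c3@7, authorship 1...23.....
After op 4 (add_cursor(7)): buffer="zfeyzzenvhw" (len 11), cursors c1@2 c2@7 c3@7 c4@7, authorship 1...23.....
After op 5 (move_left): buffer="zfeyzzenvhw" (len 11), cursors c1@1 c2@6 c3@6 c4@6, authorship 1...23.....
After op 6 (move_left): buffer="zfeyzzenvhw" (len 11), cursors c1@0 c2@5 c3@5 c4@5, authorship 1...23.....
Authorship (.=original, N=cursor N): 1 . . . 2 3 . . . . .
Index 0: author = 1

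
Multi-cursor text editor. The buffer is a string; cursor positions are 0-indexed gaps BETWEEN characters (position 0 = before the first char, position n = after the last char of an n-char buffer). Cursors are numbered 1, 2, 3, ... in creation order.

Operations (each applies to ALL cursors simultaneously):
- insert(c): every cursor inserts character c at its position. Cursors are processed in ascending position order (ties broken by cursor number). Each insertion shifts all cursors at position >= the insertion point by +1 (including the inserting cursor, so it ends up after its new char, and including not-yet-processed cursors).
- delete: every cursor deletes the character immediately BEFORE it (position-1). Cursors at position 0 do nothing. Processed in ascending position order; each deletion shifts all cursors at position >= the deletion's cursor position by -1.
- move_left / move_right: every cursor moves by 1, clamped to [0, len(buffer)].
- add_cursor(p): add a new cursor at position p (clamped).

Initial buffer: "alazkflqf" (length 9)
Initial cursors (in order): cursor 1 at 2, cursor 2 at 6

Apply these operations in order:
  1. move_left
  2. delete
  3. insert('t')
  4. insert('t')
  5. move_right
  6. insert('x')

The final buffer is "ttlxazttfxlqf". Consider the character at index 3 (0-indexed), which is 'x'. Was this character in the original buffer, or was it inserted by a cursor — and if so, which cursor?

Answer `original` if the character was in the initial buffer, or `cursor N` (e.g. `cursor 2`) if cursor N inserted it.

After op 1 (move_left): buffer="alazkflqf" (len 9), cursors c1@1 c2@5, authorship .........
After op 2 (delete): buffer="lazflqf" (len 7), cursors c1@0 c2@3, authorship .......
After op 3 (insert('t')): buffer="tlaztflqf" (len 9), cursors c1@1 c2@5, authorship 1...2....
After op 4 (insert('t')): buffer="ttlazttflqf" (len 11), cursors c1@2 c2@7, authorship 11...22....
After op 5 (move_right): buffer="ttlazttflqf" (len 11), cursors c1@3 c2@8, authorship 11...22....
After op 6 (insert('x')): buffer="ttlxazttfxlqf" (len 13), cursors c1@4 c2@10, authorship 11.1..22.2...
Authorship (.=original, N=cursor N): 1 1 . 1 . . 2 2 . 2 . . .
Index 3: author = 1

Answer: cursor 1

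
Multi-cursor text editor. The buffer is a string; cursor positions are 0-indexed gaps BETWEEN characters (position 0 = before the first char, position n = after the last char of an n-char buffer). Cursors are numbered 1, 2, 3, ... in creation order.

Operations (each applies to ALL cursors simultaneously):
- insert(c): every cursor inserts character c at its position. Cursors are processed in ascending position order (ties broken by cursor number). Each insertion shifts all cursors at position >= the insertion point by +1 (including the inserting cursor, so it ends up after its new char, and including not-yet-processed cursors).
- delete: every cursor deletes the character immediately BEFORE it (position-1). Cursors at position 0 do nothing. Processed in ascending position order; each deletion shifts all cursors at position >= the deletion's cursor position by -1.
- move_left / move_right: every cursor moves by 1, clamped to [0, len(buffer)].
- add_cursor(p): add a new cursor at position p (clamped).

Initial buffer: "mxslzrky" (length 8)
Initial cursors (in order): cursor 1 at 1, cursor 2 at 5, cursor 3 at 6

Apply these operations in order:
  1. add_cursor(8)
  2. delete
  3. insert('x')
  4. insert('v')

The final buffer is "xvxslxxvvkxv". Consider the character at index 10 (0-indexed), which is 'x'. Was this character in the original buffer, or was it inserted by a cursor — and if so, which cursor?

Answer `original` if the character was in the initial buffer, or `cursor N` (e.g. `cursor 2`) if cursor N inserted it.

Answer: cursor 4

Derivation:
After op 1 (add_cursor(8)): buffer="mxslzrky" (len 8), cursors c1@1 c2@5 c3@6 c4@8, authorship ........
After op 2 (delete): buffer="xslk" (len 4), cursors c1@0 c2@3 c3@3 c4@4, authorship ....
After op 3 (insert('x')): buffer="xxslxxkx" (len 8), cursors c1@1 c2@6 c3@6 c4@8, authorship 1...23.4
After op 4 (insert('v')): buffer="xvxslxxvvkxv" (len 12), cursors c1@2 c2@9 c3@9 c4@12, authorship 11...2323.44
Authorship (.=original, N=cursor N): 1 1 . . . 2 3 2 3 . 4 4
Index 10: author = 4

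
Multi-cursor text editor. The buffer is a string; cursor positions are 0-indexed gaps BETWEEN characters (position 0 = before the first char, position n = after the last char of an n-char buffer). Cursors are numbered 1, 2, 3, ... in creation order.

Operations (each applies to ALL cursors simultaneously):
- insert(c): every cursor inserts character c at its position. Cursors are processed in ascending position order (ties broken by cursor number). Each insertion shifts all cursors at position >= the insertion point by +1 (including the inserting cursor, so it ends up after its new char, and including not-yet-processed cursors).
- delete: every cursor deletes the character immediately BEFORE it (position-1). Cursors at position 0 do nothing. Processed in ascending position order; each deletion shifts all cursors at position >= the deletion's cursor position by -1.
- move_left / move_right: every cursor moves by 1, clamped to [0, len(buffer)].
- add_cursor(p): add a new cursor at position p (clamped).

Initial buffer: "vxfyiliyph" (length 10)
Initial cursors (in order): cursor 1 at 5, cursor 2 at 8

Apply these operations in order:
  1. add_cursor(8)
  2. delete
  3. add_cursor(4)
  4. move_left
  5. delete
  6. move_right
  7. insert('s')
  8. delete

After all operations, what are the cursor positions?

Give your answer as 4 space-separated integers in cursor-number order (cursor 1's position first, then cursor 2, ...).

After op 1 (add_cursor(8)): buffer="vxfyiliyph" (len 10), cursors c1@5 c2@8 c3@8, authorship ..........
After op 2 (delete): buffer="vxfylph" (len 7), cursors c1@4 c2@5 c3@5, authorship .......
After op 3 (add_cursor(4)): buffer="vxfylph" (len 7), cursors c1@4 c4@4 c2@5 c3@5, authorship .......
After op 4 (move_left): buffer="vxfylph" (len 7), cursors c1@3 c4@3 c2@4 c3@4, authorship .......
After op 5 (delete): buffer="lph" (len 3), cursors c1@0 c2@0 c3@0 c4@0, authorship ...
After op 6 (move_right): buffer="lph" (len 3), cursors c1@1 c2@1 c3@1 c4@1, authorship ...
After op 7 (insert('s')): buffer="lssssph" (len 7), cursors c1@5 c2@5 c3@5 c4@5, authorship .1234..
After op 8 (delete): buffer="lph" (len 3), cursors c1@1 c2@1 c3@1 c4@1, authorship ...

Answer: 1 1 1 1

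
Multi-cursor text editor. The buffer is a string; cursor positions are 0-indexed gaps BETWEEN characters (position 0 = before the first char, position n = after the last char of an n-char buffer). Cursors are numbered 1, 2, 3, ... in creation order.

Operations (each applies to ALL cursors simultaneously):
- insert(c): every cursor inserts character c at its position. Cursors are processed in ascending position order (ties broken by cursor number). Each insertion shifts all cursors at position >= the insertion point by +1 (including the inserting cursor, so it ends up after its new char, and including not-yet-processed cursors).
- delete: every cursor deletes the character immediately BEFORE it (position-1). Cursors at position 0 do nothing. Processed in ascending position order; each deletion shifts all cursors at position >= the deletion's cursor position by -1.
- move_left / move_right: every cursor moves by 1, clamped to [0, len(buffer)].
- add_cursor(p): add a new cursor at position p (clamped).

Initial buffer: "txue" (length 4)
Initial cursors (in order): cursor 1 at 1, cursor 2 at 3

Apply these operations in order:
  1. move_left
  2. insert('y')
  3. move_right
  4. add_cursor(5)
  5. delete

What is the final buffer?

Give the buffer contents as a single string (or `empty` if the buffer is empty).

After op 1 (move_left): buffer="txue" (len 4), cursors c1@0 c2@2, authorship ....
After op 2 (insert('y')): buffer="ytxyue" (len 6), cursors c1@1 c2@4, authorship 1..2..
After op 3 (move_right): buffer="ytxyue" (len 6), cursors c1@2 c2@5, authorship 1..2..
After op 4 (add_cursor(5)): buffer="ytxyue" (len 6), cursors c1@2 c2@5 c3@5, authorship 1..2..
After op 5 (delete): buffer="yxe" (len 3), cursors c1@1 c2@2 c3@2, authorship 1..

Answer: yxe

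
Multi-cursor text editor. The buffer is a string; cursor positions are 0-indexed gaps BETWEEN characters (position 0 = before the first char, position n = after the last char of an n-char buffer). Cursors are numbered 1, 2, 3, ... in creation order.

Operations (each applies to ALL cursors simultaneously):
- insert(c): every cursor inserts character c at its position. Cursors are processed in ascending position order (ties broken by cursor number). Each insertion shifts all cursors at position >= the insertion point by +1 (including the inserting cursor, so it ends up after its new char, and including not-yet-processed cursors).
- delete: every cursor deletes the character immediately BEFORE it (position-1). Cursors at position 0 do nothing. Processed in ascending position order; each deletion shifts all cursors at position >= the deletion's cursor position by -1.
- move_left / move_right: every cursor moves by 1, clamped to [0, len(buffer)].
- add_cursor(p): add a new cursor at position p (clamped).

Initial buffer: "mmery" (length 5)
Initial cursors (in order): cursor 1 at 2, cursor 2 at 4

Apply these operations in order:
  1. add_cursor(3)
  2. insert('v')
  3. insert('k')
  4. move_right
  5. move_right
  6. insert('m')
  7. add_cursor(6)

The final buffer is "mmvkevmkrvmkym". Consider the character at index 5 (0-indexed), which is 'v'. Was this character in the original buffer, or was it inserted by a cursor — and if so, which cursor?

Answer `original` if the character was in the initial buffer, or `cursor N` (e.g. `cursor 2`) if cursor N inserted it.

Answer: cursor 3

Derivation:
After op 1 (add_cursor(3)): buffer="mmery" (len 5), cursors c1@2 c3@3 c2@4, authorship .....
After op 2 (insert('v')): buffer="mmvevrvy" (len 8), cursors c1@3 c3@5 c2@7, authorship ..1.3.2.
After op 3 (insert('k')): buffer="mmvkevkrvky" (len 11), cursors c1@4 c3@7 c2@10, authorship ..11.33.22.
After op 4 (move_right): buffer="mmvkevkrvky" (len 11), cursors c1@5 c3@8 c2@11, authorship ..11.33.22.
After op 5 (move_right): buffer="mmvkevkrvky" (len 11), cursors c1@6 c3@9 c2@11, authorship ..11.33.22.
After op 6 (insert('m')): buffer="mmvkevmkrvmkym" (len 14), cursors c1@7 c3@11 c2@14, authorship ..11.313.232.2
After op 7 (add_cursor(6)): buffer="mmvkevmkrvmkym" (len 14), cursors c4@6 c1@7 c3@11 c2@14, authorship ..11.313.232.2
Authorship (.=original, N=cursor N): . . 1 1 . 3 1 3 . 2 3 2 . 2
Index 5: author = 3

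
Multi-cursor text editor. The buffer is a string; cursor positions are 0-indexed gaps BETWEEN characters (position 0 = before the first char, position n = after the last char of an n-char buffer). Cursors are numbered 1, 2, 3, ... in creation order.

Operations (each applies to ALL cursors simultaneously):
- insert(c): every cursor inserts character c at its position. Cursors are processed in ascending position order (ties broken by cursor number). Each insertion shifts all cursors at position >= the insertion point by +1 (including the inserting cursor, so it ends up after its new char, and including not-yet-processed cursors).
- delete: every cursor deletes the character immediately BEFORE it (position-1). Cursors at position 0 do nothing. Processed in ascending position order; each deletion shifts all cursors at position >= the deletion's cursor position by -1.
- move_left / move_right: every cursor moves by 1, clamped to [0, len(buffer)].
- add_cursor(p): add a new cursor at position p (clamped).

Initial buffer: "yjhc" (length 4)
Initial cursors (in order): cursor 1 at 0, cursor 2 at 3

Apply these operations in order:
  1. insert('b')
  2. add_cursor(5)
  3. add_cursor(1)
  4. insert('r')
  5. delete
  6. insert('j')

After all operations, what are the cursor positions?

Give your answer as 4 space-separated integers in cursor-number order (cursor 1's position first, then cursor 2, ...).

After op 1 (insert('b')): buffer="byjhbc" (len 6), cursors c1@1 c2@5, authorship 1...2.
After op 2 (add_cursor(5)): buffer="byjhbc" (len 6), cursors c1@1 c2@5 c3@5, authorship 1...2.
After op 3 (add_cursor(1)): buffer="byjhbc" (len 6), cursors c1@1 c4@1 c2@5 c3@5, authorship 1...2.
After op 4 (insert('r')): buffer="brryjhbrrc" (len 10), cursors c1@3 c4@3 c2@9 c3@9, authorship 114...223.
After op 5 (delete): buffer="byjhbc" (len 6), cursors c1@1 c4@1 c2@5 c3@5, authorship 1...2.
After op 6 (insert('j')): buffer="bjjyjhbjjc" (len 10), cursors c1@3 c4@3 c2@9 c3@9, authorship 114...223.

Answer: 3 9 9 3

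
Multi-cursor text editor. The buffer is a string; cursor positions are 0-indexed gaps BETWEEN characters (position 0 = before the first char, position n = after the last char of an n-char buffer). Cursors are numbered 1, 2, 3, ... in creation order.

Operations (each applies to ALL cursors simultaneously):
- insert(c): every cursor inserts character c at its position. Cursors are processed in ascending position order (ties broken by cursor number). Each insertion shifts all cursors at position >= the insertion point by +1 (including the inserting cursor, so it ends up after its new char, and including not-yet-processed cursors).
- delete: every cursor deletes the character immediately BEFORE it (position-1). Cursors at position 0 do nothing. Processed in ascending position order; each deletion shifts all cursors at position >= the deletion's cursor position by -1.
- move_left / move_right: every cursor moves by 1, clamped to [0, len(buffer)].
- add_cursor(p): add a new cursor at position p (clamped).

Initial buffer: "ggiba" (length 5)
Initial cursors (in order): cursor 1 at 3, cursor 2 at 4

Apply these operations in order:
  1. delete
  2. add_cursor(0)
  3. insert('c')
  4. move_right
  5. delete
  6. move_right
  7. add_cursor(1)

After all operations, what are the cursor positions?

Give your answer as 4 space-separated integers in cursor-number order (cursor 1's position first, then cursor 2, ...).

After op 1 (delete): buffer="gga" (len 3), cursors c1@2 c2@2, authorship ...
After op 2 (add_cursor(0)): buffer="gga" (len 3), cursors c3@0 c1@2 c2@2, authorship ...
After op 3 (insert('c')): buffer="cggcca" (len 6), cursors c3@1 c1@5 c2@5, authorship 3..12.
After op 4 (move_right): buffer="cggcca" (len 6), cursors c3@2 c1@6 c2@6, authorship 3..12.
After op 5 (delete): buffer="cgc" (len 3), cursors c3@1 c1@3 c2@3, authorship 3.1
After op 6 (move_right): buffer="cgc" (len 3), cursors c3@2 c1@3 c2@3, authorship 3.1
After op 7 (add_cursor(1)): buffer="cgc" (len 3), cursors c4@1 c3@2 c1@3 c2@3, authorship 3.1

Answer: 3 3 2 1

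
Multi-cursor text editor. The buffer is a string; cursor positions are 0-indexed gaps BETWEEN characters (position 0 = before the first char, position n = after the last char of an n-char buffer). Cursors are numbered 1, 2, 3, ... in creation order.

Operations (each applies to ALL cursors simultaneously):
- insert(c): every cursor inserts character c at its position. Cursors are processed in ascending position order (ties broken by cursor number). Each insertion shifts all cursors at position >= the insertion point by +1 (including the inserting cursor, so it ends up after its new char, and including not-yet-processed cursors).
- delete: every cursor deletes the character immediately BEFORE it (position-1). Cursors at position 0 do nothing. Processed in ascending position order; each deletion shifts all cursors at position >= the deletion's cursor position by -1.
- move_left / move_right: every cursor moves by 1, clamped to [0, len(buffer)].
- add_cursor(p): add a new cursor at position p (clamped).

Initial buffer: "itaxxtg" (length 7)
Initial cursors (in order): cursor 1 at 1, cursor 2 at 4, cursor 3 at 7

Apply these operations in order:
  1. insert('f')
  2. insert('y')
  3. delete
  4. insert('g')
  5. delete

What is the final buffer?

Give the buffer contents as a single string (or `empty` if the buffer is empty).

After op 1 (insert('f')): buffer="iftaxfxtgf" (len 10), cursors c1@2 c2@6 c3@10, authorship .1...2...3
After op 2 (insert('y')): buffer="ifytaxfyxtgfy" (len 13), cursors c1@3 c2@8 c3@13, authorship .11...22...33
After op 3 (delete): buffer="iftaxfxtgf" (len 10), cursors c1@2 c2@6 c3@10, authorship .1...2...3
After op 4 (insert('g')): buffer="ifgtaxfgxtgfg" (len 13), cursors c1@3 c2@8 c3@13, authorship .11...22...33
After op 5 (delete): buffer="iftaxfxtgf" (len 10), cursors c1@2 c2@6 c3@10, authorship .1...2...3

Answer: iftaxfxtgf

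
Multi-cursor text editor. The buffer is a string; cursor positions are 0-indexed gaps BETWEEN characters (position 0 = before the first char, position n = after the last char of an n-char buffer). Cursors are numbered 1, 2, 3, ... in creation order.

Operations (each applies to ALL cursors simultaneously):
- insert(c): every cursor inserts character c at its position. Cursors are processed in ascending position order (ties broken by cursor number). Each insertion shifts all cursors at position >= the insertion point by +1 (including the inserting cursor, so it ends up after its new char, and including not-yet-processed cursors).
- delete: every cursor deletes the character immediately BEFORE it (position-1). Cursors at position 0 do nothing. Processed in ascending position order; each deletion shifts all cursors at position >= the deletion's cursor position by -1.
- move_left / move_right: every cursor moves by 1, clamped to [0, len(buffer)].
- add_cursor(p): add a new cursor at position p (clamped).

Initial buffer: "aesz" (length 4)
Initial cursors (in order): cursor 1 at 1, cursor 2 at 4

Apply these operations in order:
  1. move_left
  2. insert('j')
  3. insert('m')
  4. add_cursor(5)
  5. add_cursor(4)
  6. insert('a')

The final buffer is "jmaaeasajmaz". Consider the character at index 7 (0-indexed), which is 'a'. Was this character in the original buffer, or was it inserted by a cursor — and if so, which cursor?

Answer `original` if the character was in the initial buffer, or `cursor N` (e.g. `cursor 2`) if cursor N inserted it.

Answer: cursor 3

Derivation:
After op 1 (move_left): buffer="aesz" (len 4), cursors c1@0 c2@3, authorship ....
After op 2 (insert('j')): buffer="jaesjz" (len 6), cursors c1@1 c2@5, authorship 1...2.
After op 3 (insert('m')): buffer="jmaesjmz" (len 8), cursors c1@2 c2@7, authorship 11...22.
After op 4 (add_cursor(5)): buffer="jmaesjmz" (len 8), cursors c1@2 c3@5 c2@7, authorship 11...22.
After op 5 (add_cursor(4)): buffer="jmaesjmz" (len 8), cursors c1@2 c4@4 c3@5 c2@7, authorship 11...22.
After op 6 (insert('a')): buffer="jmaaeasajmaz" (len 12), cursors c1@3 c4@6 c3@8 c2@11, authorship 111..4.3222.
Authorship (.=original, N=cursor N): 1 1 1 . . 4 . 3 2 2 2 .
Index 7: author = 3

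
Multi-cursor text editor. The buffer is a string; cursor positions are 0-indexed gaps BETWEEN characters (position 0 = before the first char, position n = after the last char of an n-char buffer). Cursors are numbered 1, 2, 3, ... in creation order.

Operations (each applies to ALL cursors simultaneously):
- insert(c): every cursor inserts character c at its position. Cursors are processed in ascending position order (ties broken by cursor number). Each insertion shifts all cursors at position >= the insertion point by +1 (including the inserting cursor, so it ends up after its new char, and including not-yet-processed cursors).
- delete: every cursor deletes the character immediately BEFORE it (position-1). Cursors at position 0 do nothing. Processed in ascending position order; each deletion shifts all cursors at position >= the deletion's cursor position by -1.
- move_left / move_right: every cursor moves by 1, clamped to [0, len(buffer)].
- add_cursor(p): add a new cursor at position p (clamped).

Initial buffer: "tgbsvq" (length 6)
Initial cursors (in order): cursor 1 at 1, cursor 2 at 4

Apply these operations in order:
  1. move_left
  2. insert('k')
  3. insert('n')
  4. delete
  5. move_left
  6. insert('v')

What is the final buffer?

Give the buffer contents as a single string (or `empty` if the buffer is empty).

After op 1 (move_left): buffer="tgbsvq" (len 6), cursors c1@0 c2@3, authorship ......
After op 2 (insert('k')): buffer="ktgbksvq" (len 8), cursors c1@1 c2@5, authorship 1...2...
After op 3 (insert('n')): buffer="kntgbknsvq" (len 10), cursors c1@2 c2@7, authorship 11...22...
After op 4 (delete): buffer="ktgbksvq" (len 8), cursors c1@1 c2@5, authorship 1...2...
After op 5 (move_left): buffer="ktgbksvq" (len 8), cursors c1@0 c2@4, authorship 1...2...
After op 6 (insert('v')): buffer="vktgbvksvq" (len 10), cursors c1@1 c2@6, authorship 11...22...

Answer: vktgbvksvq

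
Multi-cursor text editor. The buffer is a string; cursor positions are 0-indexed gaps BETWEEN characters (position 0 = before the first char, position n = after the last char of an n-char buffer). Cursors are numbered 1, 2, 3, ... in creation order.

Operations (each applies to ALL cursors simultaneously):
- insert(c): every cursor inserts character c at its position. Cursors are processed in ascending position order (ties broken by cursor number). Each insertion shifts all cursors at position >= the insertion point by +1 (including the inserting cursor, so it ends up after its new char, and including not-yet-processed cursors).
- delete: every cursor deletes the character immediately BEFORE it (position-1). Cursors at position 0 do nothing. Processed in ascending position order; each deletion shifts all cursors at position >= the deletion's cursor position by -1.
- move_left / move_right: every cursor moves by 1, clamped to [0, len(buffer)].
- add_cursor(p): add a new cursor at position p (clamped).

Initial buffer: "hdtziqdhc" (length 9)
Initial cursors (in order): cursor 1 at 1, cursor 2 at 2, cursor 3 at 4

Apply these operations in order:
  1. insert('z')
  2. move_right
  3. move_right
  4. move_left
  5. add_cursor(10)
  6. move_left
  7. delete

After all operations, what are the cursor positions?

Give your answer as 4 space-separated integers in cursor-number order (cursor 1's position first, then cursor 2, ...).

After op 1 (insert('z')): buffer="hzdztzziqdhc" (len 12), cursors c1@2 c2@4 c3@7, authorship .1.2..3.....
After op 2 (move_right): buffer="hzdztzziqdhc" (len 12), cursors c1@3 c2@5 c3@8, authorship .1.2..3.....
After op 3 (move_right): buffer="hzdztzziqdhc" (len 12), cursors c1@4 c2@6 c3@9, authorship .1.2..3.....
After op 4 (move_left): buffer="hzdztzziqdhc" (len 12), cursors c1@3 c2@5 c3@8, authorship .1.2..3.....
After op 5 (add_cursor(10)): buffer="hzdztzziqdhc" (len 12), cursors c1@3 c2@5 c3@8 c4@10, authorship .1.2..3.....
After op 6 (move_left): buffer="hzdztzziqdhc" (len 12), cursors c1@2 c2@4 c3@7 c4@9, authorship .1.2..3.....
After op 7 (delete): buffer="hdtzidhc" (len 8), cursors c1@1 c2@2 c3@4 c4@5, authorship ........

Answer: 1 2 4 5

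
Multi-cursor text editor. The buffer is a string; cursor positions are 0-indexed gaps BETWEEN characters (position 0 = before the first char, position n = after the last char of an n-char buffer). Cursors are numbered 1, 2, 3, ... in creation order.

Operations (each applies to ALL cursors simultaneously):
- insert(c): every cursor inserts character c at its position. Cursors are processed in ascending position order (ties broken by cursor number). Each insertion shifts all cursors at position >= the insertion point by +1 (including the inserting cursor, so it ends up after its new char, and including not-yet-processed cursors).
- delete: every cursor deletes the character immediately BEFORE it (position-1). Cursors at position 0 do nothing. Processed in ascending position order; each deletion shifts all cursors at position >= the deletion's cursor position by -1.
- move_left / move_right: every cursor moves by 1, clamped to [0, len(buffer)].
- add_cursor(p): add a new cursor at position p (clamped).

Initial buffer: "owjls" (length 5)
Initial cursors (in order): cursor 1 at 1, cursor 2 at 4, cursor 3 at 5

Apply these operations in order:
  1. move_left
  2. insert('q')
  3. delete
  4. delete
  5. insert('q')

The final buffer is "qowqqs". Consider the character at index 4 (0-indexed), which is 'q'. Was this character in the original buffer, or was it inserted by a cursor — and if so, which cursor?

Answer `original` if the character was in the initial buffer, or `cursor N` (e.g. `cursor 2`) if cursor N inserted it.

Answer: cursor 3

Derivation:
After op 1 (move_left): buffer="owjls" (len 5), cursors c1@0 c2@3 c3@4, authorship .....
After op 2 (insert('q')): buffer="qowjqlqs" (len 8), cursors c1@1 c2@5 c3@7, authorship 1...2.3.
After op 3 (delete): buffer="owjls" (len 5), cursors c1@0 c2@3 c3@4, authorship .....
After op 4 (delete): buffer="ows" (len 3), cursors c1@0 c2@2 c3@2, authorship ...
After op 5 (insert('q')): buffer="qowqqs" (len 6), cursors c1@1 c2@5 c3@5, authorship 1..23.
Authorship (.=original, N=cursor N): 1 . . 2 3 .
Index 4: author = 3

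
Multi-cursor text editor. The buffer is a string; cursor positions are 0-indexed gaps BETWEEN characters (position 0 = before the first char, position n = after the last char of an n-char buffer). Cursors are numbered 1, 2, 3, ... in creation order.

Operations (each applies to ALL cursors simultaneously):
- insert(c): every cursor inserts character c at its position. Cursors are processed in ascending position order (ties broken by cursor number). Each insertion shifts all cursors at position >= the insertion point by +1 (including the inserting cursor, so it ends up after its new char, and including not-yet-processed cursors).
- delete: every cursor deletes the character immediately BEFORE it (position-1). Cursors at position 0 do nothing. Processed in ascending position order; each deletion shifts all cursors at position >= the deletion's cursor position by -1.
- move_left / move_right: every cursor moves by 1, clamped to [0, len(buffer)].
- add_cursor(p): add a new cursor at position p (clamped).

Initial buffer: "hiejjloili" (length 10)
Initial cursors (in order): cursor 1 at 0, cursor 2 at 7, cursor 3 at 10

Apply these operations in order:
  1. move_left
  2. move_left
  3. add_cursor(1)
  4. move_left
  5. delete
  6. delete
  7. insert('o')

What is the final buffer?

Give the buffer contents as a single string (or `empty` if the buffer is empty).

After op 1 (move_left): buffer="hiejjloili" (len 10), cursors c1@0 c2@6 c3@9, authorship ..........
After op 2 (move_left): buffer="hiejjloili" (len 10), cursors c1@0 c2@5 c3@8, authorship ..........
After op 3 (add_cursor(1)): buffer="hiejjloili" (len 10), cursors c1@0 c4@1 c2@5 c3@8, authorship ..........
After op 4 (move_left): buffer="hiejjloili" (len 10), cursors c1@0 c4@0 c2@4 c3@7, authorship ..........
After op 5 (delete): buffer="hiejlili" (len 8), cursors c1@0 c4@0 c2@3 c3@5, authorship ........
After op 6 (delete): buffer="hijili" (len 6), cursors c1@0 c4@0 c2@2 c3@3, authorship ......
After op 7 (insert('o')): buffer="oohiojoili" (len 10), cursors c1@2 c4@2 c2@5 c3@7, authorship 14..2.3...

Answer: oohiojoili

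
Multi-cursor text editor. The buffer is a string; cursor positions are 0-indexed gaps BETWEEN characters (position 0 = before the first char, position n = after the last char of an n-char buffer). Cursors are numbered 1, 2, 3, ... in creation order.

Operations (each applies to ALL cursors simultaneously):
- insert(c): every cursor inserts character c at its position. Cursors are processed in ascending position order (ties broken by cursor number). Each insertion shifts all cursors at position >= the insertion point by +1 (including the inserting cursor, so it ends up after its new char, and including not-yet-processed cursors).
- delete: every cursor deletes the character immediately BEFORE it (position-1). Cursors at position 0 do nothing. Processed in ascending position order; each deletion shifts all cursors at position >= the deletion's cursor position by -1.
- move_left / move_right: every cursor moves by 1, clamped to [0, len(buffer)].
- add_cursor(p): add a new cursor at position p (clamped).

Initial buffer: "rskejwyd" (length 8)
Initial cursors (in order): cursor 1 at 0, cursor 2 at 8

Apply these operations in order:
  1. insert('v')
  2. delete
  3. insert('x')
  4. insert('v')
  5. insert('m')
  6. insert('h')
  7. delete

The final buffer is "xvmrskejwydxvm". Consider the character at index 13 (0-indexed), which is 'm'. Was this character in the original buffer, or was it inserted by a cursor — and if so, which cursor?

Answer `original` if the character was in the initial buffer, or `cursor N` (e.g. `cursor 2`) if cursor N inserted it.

After op 1 (insert('v')): buffer="vrskejwydv" (len 10), cursors c1@1 c2@10, authorship 1........2
After op 2 (delete): buffer="rskejwyd" (len 8), cursors c1@0 c2@8, authorship ........
After op 3 (insert('x')): buffer="xrskejwydx" (len 10), cursors c1@1 c2@10, authorship 1........2
After op 4 (insert('v')): buffer="xvrskejwydxv" (len 12), cursors c1@2 c2@12, authorship 11........22
After op 5 (insert('m')): buffer="xvmrskejwydxvm" (len 14), cursors c1@3 c2@14, authorship 111........222
After op 6 (insert('h')): buffer="xvmhrskejwydxvmh" (len 16), cursors c1@4 c2@16, authorship 1111........2222
After op 7 (delete): buffer="xvmrskejwydxvm" (len 14), cursors c1@3 c2@14, authorship 111........222
Authorship (.=original, N=cursor N): 1 1 1 . . . . . . . . 2 2 2
Index 13: author = 2

Answer: cursor 2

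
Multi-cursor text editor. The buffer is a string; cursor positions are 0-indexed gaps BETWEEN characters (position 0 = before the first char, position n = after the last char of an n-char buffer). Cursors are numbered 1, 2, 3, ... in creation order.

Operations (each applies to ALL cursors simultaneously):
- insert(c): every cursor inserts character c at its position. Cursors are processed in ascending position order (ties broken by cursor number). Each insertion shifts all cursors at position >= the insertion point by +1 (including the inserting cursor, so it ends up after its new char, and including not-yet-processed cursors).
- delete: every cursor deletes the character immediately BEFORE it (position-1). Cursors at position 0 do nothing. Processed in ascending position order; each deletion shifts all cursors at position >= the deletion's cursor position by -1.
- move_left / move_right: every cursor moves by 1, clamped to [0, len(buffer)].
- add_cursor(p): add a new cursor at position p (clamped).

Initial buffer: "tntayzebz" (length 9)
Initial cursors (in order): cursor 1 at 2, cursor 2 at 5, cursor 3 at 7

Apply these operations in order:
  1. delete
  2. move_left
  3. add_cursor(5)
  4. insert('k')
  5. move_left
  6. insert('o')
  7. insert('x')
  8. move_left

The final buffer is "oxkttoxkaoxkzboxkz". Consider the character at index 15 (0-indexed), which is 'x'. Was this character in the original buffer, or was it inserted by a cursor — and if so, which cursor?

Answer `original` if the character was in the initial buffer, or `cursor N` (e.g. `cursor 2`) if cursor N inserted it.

After op 1 (delete): buffer="ttazbz" (len 6), cursors c1@1 c2@3 c3@4, authorship ......
After op 2 (move_left): buffer="ttazbz" (len 6), cursors c1@0 c2@2 c3@3, authorship ......
After op 3 (add_cursor(5)): buffer="ttazbz" (len 6), cursors c1@0 c2@2 c3@3 c4@5, authorship ......
After op 4 (insert('k')): buffer="kttkakzbkz" (len 10), cursors c1@1 c2@4 c3@6 c4@9, authorship 1..2.3..4.
After op 5 (move_left): buffer="kttkakzbkz" (len 10), cursors c1@0 c2@3 c3@5 c4@8, authorship 1..2.3..4.
After op 6 (insert('o')): buffer="okttokaokzbokz" (len 14), cursors c1@1 c2@5 c3@8 c4@12, authorship 11..22.33..44.
After op 7 (insert('x')): buffer="oxkttoxkaoxkzboxkz" (len 18), cursors c1@2 c2@7 c3@11 c4@16, authorship 111..222.333..444.
After op 8 (move_left): buffer="oxkttoxkaoxkzboxkz" (len 18), cursors c1@1 c2@6 c3@10 c4@15, authorship 111..222.333..444.
Authorship (.=original, N=cursor N): 1 1 1 . . 2 2 2 . 3 3 3 . . 4 4 4 .
Index 15: author = 4

Answer: cursor 4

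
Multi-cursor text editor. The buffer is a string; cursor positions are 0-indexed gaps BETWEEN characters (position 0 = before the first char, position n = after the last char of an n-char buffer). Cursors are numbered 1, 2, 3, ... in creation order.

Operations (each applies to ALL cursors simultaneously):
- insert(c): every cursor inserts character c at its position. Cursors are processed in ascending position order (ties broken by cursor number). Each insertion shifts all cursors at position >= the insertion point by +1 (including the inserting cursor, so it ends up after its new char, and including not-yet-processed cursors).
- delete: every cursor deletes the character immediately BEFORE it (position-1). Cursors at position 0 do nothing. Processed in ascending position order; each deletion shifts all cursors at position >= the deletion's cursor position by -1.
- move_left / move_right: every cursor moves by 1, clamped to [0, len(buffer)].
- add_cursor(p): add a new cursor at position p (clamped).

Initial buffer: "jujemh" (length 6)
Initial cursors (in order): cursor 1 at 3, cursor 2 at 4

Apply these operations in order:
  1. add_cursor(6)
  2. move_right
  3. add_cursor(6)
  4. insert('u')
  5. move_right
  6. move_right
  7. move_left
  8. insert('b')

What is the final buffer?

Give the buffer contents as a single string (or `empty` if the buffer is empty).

After op 1 (add_cursor(6)): buffer="jujemh" (len 6), cursors c1@3 c2@4 c3@6, authorship ......
After op 2 (move_right): buffer="jujemh" (len 6), cursors c1@4 c2@5 c3@6, authorship ......
After op 3 (add_cursor(6)): buffer="jujemh" (len 6), cursors c1@4 c2@5 c3@6 c4@6, authorship ......
After op 4 (insert('u')): buffer="jujeumuhuu" (len 10), cursors c1@5 c2@7 c3@10 c4@10, authorship ....1.2.34
After op 5 (move_right): buffer="jujeumuhuu" (len 10), cursors c1@6 c2@8 c3@10 c4@10, authorship ....1.2.34
After op 6 (move_right): buffer="jujeumuhuu" (len 10), cursors c1@7 c2@9 c3@10 c4@10, authorship ....1.2.34
After op 7 (move_left): buffer="jujeumuhuu" (len 10), cursors c1@6 c2@8 c3@9 c4@9, authorship ....1.2.34
After op 8 (insert('b')): buffer="jujeumbuhbubbu" (len 14), cursors c1@7 c2@10 c3@13 c4@13, authorship ....1.12.23344

Answer: jujeumbuhbubbu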